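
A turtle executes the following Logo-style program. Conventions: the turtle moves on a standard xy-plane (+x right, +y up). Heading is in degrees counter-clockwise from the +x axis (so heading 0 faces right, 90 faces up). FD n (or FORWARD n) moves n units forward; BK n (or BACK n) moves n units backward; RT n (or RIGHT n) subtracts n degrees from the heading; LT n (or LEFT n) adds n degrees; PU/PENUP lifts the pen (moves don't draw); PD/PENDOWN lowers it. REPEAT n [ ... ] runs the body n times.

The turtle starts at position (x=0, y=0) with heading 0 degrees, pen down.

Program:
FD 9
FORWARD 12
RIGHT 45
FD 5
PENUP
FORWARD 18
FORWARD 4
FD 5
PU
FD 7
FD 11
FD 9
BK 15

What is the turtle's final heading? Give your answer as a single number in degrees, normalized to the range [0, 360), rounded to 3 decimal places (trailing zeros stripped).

Answer: 315

Derivation:
Executing turtle program step by step:
Start: pos=(0,0), heading=0, pen down
FD 9: (0,0) -> (9,0) [heading=0, draw]
FD 12: (9,0) -> (21,0) [heading=0, draw]
RT 45: heading 0 -> 315
FD 5: (21,0) -> (24.536,-3.536) [heading=315, draw]
PU: pen up
FD 18: (24.536,-3.536) -> (37.263,-16.263) [heading=315, move]
FD 4: (37.263,-16.263) -> (40.092,-19.092) [heading=315, move]
FD 5: (40.092,-19.092) -> (43.627,-22.627) [heading=315, move]
PU: pen up
FD 7: (43.627,-22.627) -> (48.577,-27.577) [heading=315, move]
FD 11: (48.577,-27.577) -> (56.355,-35.355) [heading=315, move]
FD 9: (56.355,-35.355) -> (62.719,-41.719) [heading=315, move]
BK 15: (62.719,-41.719) -> (52.113,-31.113) [heading=315, move]
Final: pos=(52.113,-31.113), heading=315, 3 segment(s) drawn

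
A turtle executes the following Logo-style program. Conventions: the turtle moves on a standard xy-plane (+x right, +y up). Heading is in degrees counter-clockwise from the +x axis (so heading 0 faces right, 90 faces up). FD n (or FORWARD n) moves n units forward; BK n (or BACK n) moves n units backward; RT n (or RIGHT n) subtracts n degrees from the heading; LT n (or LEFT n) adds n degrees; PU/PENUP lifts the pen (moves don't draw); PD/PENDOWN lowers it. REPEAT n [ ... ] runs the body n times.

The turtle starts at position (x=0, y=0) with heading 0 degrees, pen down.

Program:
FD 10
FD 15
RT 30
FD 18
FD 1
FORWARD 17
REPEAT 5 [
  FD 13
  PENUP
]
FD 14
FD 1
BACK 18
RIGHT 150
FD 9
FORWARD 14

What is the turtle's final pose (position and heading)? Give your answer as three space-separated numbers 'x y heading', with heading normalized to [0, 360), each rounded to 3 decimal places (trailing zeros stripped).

Executing turtle program step by step:
Start: pos=(0,0), heading=0, pen down
FD 10: (0,0) -> (10,0) [heading=0, draw]
FD 15: (10,0) -> (25,0) [heading=0, draw]
RT 30: heading 0 -> 330
FD 18: (25,0) -> (40.588,-9) [heading=330, draw]
FD 1: (40.588,-9) -> (41.454,-9.5) [heading=330, draw]
FD 17: (41.454,-9.5) -> (56.177,-18) [heading=330, draw]
REPEAT 5 [
  -- iteration 1/5 --
  FD 13: (56.177,-18) -> (67.435,-24.5) [heading=330, draw]
  PU: pen up
  -- iteration 2/5 --
  FD 13: (67.435,-24.5) -> (78.694,-31) [heading=330, move]
  PU: pen up
  -- iteration 3/5 --
  FD 13: (78.694,-31) -> (89.952,-37.5) [heading=330, move]
  PU: pen up
  -- iteration 4/5 --
  FD 13: (89.952,-37.5) -> (101.21,-44) [heading=330, move]
  PU: pen up
  -- iteration 5/5 --
  FD 13: (101.21,-44) -> (112.469,-50.5) [heading=330, move]
  PU: pen up
]
FD 14: (112.469,-50.5) -> (124.593,-57.5) [heading=330, move]
FD 1: (124.593,-57.5) -> (125.459,-58) [heading=330, move]
BK 18: (125.459,-58) -> (109.87,-49) [heading=330, move]
RT 150: heading 330 -> 180
FD 9: (109.87,-49) -> (100.87,-49) [heading=180, move]
FD 14: (100.87,-49) -> (86.87,-49) [heading=180, move]
Final: pos=(86.87,-49), heading=180, 6 segment(s) drawn

Answer: 86.87 -49 180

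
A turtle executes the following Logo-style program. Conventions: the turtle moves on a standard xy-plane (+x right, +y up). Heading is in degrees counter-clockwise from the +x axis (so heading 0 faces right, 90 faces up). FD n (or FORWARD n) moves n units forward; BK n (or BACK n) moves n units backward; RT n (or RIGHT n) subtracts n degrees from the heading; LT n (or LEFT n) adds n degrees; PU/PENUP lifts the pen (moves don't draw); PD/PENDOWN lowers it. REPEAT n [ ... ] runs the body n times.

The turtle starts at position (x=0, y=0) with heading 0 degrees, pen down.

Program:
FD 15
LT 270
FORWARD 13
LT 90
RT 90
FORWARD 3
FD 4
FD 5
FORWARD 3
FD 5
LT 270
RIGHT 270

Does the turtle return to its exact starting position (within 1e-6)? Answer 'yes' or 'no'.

Answer: no

Derivation:
Executing turtle program step by step:
Start: pos=(0,0), heading=0, pen down
FD 15: (0,0) -> (15,0) [heading=0, draw]
LT 270: heading 0 -> 270
FD 13: (15,0) -> (15,-13) [heading=270, draw]
LT 90: heading 270 -> 0
RT 90: heading 0 -> 270
FD 3: (15,-13) -> (15,-16) [heading=270, draw]
FD 4: (15,-16) -> (15,-20) [heading=270, draw]
FD 5: (15,-20) -> (15,-25) [heading=270, draw]
FD 3: (15,-25) -> (15,-28) [heading=270, draw]
FD 5: (15,-28) -> (15,-33) [heading=270, draw]
LT 270: heading 270 -> 180
RT 270: heading 180 -> 270
Final: pos=(15,-33), heading=270, 7 segment(s) drawn

Start position: (0, 0)
Final position: (15, -33)
Distance = 36.249; >= 1e-6 -> NOT closed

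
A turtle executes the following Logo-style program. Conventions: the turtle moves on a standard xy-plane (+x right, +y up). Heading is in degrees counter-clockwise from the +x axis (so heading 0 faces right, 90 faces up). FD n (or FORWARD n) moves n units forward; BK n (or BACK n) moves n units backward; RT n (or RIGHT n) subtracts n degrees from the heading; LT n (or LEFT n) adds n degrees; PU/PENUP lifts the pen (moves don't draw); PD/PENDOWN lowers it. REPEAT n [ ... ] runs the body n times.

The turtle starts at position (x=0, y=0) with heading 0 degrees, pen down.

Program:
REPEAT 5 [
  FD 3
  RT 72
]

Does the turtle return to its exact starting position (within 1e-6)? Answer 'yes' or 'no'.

Executing turtle program step by step:
Start: pos=(0,0), heading=0, pen down
REPEAT 5 [
  -- iteration 1/5 --
  FD 3: (0,0) -> (3,0) [heading=0, draw]
  RT 72: heading 0 -> 288
  -- iteration 2/5 --
  FD 3: (3,0) -> (3.927,-2.853) [heading=288, draw]
  RT 72: heading 288 -> 216
  -- iteration 3/5 --
  FD 3: (3.927,-2.853) -> (1.5,-4.617) [heading=216, draw]
  RT 72: heading 216 -> 144
  -- iteration 4/5 --
  FD 3: (1.5,-4.617) -> (-0.927,-2.853) [heading=144, draw]
  RT 72: heading 144 -> 72
  -- iteration 5/5 --
  FD 3: (-0.927,-2.853) -> (0,0) [heading=72, draw]
  RT 72: heading 72 -> 0
]
Final: pos=(0,0), heading=0, 5 segment(s) drawn

Start position: (0, 0)
Final position: (0, 0)
Distance = 0; < 1e-6 -> CLOSED

Answer: yes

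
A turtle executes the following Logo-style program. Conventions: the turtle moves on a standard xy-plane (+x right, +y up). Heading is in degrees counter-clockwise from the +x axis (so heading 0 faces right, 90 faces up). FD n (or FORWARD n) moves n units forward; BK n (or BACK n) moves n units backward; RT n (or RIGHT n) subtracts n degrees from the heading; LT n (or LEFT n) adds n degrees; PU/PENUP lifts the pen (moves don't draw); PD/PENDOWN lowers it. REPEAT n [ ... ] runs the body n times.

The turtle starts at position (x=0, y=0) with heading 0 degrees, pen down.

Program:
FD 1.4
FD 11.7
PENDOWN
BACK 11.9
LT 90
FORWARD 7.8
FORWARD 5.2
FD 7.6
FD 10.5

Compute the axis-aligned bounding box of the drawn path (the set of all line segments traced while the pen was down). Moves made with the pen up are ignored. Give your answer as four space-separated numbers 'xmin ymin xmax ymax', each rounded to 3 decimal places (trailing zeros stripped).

Answer: 0 0 13.1 31.1

Derivation:
Executing turtle program step by step:
Start: pos=(0,0), heading=0, pen down
FD 1.4: (0,0) -> (1.4,0) [heading=0, draw]
FD 11.7: (1.4,0) -> (13.1,0) [heading=0, draw]
PD: pen down
BK 11.9: (13.1,0) -> (1.2,0) [heading=0, draw]
LT 90: heading 0 -> 90
FD 7.8: (1.2,0) -> (1.2,7.8) [heading=90, draw]
FD 5.2: (1.2,7.8) -> (1.2,13) [heading=90, draw]
FD 7.6: (1.2,13) -> (1.2,20.6) [heading=90, draw]
FD 10.5: (1.2,20.6) -> (1.2,31.1) [heading=90, draw]
Final: pos=(1.2,31.1), heading=90, 7 segment(s) drawn

Segment endpoints: x in {0, 1.2, 1.2, 1.2, 1.2, 1.2, 1.4, 13.1}, y in {0, 7.8, 13, 20.6, 31.1}
xmin=0, ymin=0, xmax=13.1, ymax=31.1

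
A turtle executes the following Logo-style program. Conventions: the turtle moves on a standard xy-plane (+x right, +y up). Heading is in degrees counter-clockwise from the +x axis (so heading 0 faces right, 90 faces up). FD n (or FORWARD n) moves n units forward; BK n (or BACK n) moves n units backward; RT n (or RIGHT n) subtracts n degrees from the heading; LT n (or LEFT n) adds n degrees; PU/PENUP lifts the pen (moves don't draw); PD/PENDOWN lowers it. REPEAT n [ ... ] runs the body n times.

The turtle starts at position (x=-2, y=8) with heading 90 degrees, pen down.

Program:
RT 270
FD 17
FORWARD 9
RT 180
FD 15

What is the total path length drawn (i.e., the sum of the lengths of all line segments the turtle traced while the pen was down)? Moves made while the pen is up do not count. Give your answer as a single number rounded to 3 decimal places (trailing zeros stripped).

Executing turtle program step by step:
Start: pos=(-2,8), heading=90, pen down
RT 270: heading 90 -> 180
FD 17: (-2,8) -> (-19,8) [heading=180, draw]
FD 9: (-19,8) -> (-28,8) [heading=180, draw]
RT 180: heading 180 -> 0
FD 15: (-28,8) -> (-13,8) [heading=0, draw]
Final: pos=(-13,8), heading=0, 3 segment(s) drawn

Segment lengths:
  seg 1: (-2,8) -> (-19,8), length = 17
  seg 2: (-19,8) -> (-28,8), length = 9
  seg 3: (-28,8) -> (-13,8), length = 15
Total = 41

Answer: 41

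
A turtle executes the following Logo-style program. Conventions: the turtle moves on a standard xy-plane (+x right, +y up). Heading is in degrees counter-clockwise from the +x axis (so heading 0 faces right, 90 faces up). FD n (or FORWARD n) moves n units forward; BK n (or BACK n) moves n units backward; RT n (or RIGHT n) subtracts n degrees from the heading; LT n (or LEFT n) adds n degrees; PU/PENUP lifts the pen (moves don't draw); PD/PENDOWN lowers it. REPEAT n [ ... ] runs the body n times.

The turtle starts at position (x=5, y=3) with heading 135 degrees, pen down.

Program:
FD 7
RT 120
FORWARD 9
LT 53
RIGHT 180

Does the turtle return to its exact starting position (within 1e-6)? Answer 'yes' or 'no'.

Executing turtle program step by step:
Start: pos=(5,3), heading=135, pen down
FD 7: (5,3) -> (0.05,7.95) [heading=135, draw]
RT 120: heading 135 -> 15
FD 9: (0.05,7.95) -> (8.744,10.279) [heading=15, draw]
LT 53: heading 15 -> 68
RT 180: heading 68 -> 248
Final: pos=(8.744,10.279), heading=248, 2 segment(s) drawn

Start position: (5, 3)
Final position: (8.744, 10.279)
Distance = 8.185; >= 1e-6 -> NOT closed

Answer: no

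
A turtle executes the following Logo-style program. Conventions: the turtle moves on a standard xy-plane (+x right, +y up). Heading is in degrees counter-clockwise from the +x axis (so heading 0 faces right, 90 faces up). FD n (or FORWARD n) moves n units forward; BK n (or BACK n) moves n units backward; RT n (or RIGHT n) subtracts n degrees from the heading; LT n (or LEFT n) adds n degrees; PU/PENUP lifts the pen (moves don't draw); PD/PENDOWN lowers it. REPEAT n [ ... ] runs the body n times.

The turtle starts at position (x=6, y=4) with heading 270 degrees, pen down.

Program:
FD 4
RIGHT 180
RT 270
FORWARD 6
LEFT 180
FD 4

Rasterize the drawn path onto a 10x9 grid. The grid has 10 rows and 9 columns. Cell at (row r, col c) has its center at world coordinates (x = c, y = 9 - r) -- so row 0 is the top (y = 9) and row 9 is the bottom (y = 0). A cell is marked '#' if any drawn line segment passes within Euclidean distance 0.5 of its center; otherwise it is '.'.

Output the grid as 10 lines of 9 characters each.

Segment 0: (6,4) -> (6,0)
Segment 1: (6,0) -> (-0,-0)
Segment 2: (-0,-0) -> (4,-0)

Answer: .........
.........
.........
.........
.........
......#..
......#..
......#..
......#..
#######..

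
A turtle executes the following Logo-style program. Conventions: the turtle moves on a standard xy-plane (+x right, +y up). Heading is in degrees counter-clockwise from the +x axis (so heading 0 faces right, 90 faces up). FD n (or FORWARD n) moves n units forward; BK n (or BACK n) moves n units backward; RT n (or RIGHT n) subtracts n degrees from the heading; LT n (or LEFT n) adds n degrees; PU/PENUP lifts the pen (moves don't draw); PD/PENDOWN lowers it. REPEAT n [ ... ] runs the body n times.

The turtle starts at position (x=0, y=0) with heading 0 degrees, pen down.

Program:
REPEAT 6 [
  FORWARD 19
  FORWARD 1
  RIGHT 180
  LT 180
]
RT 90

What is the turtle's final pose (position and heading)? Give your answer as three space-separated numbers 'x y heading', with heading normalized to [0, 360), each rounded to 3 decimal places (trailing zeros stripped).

Executing turtle program step by step:
Start: pos=(0,0), heading=0, pen down
REPEAT 6 [
  -- iteration 1/6 --
  FD 19: (0,0) -> (19,0) [heading=0, draw]
  FD 1: (19,0) -> (20,0) [heading=0, draw]
  RT 180: heading 0 -> 180
  LT 180: heading 180 -> 0
  -- iteration 2/6 --
  FD 19: (20,0) -> (39,0) [heading=0, draw]
  FD 1: (39,0) -> (40,0) [heading=0, draw]
  RT 180: heading 0 -> 180
  LT 180: heading 180 -> 0
  -- iteration 3/6 --
  FD 19: (40,0) -> (59,0) [heading=0, draw]
  FD 1: (59,0) -> (60,0) [heading=0, draw]
  RT 180: heading 0 -> 180
  LT 180: heading 180 -> 0
  -- iteration 4/6 --
  FD 19: (60,0) -> (79,0) [heading=0, draw]
  FD 1: (79,0) -> (80,0) [heading=0, draw]
  RT 180: heading 0 -> 180
  LT 180: heading 180 -> 0
  -- iteration 5/6 --
  FD 19: (80,0) -> (99,0) [heading=0, draw]
  FD 1: (99,0) -> (100,0) [heading=0, draw]
  RT 180: heading 0 -> 180
  LT 180: heading 180 -> 0
  -- iteration 6/6 --
  FD 19: (100,0) -> (119,0) [heading=0, draw]
  FD 1: (119,0) -> (120,0) [heading=0, draw]
  RT 180: heading 0 -> 180
  LT 180: heading 180 -> 0
]
RT 90: heading 0 -> 270
Final: pos=(120,0), heading=270, 12 segment(s) drawn

Answer: 120 0 270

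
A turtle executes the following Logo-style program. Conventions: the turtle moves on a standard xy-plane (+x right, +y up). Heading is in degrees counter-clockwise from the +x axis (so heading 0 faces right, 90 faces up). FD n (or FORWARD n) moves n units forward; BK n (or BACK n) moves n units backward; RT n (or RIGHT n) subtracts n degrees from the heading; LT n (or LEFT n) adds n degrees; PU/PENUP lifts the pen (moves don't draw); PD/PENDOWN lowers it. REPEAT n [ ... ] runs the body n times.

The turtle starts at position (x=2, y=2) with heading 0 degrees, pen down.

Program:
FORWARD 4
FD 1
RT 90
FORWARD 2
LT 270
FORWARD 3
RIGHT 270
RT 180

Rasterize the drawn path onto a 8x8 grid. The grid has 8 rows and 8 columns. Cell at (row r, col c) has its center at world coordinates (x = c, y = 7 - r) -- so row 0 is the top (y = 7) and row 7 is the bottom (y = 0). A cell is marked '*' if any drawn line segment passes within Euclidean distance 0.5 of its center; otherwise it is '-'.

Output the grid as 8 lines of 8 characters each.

Answer: --------
--------
--------
--------
--------
--******
-------*
----****

Derivation:
Segment 0: (2,2) -> (6,2)
Segment 1: (6,2) -> (7,2)
Segment 2: (7,2) -> (7,0)
Segment 3: (7,0) -> (4,0)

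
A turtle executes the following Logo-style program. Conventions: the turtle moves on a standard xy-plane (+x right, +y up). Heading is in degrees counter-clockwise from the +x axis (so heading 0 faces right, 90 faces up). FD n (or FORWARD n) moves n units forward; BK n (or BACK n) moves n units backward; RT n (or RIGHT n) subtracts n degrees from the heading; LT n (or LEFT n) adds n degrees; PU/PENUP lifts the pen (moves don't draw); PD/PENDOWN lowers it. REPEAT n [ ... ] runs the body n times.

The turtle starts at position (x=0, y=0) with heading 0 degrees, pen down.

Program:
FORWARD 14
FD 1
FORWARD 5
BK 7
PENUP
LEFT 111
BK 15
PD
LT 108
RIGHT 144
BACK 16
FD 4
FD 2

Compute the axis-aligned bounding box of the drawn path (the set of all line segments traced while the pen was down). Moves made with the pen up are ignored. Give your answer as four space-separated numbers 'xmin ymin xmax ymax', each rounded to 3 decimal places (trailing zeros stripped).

Answer: 0 -29.459 20 0

Derivation:
Executing turtle program step by step:
Start: pos=(0,0), heading=0, pen down
FD 14: (0,0) -> (14,0) [heading=0, draw]
FD 1: (14,0) -> (15,0) [heading=0, draw]
FD 5: (15,0) -> (20,0) [heading=0, draw]
BK 7: (20,0) -> (13,0) [heading=0, draw]
PU: pen up
LT 111: heading 0 -> 111
BK 15: (13,0) -> (18.376,-14.004) [heading=111, move]
PD: pen down
LT 108: heading 111 -> 219
RT 144: heading 219 -> 75
BK 16: (18.376,-14.004) -> (14.234,-29.459) [heading=75, draw]
FD 4: (14.234,-29.459) -> (15.27,-25.595) [heading=75, draw]
FD 2: (15.27,-25.595) -> (15.787,-23.663) [heading=75, draw]
Final: pos=(15.787,-23.663), heading=75, 7 segment(s) drawn

Segment endpoints: x in {0, 13, 14, 14.234, 15, 15.27, 15.787, 18.376, 20}, y in {-29.459, -25.595, -23.663, -14.004, 0}
xmin=0, ymin=-29.459, xmax=20, ymax=0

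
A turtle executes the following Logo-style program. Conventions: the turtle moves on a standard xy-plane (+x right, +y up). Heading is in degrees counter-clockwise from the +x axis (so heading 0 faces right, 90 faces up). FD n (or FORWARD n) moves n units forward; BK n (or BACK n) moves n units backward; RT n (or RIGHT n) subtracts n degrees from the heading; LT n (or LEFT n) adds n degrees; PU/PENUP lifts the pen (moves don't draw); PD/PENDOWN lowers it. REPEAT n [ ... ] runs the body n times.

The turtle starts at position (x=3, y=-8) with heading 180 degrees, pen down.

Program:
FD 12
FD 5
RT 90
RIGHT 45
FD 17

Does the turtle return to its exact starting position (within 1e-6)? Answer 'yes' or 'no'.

Executing turtle program step by step:
Start: pos=(3,-8), heading=180, pen down
FD 12: (3,-8) -> (-9,-8) [heading=180, draw]
FD 5: (-9,-8) -> (-14,-8) [heading=180, draw]
RT 90: heading 180 -> 90
RT 45: heading 90 -> 45
FD 17: (-14,-8) -> (-1.979,4.021) [heading=45, draw]
Final: pos=(-1.979,4.021), heading=45, 3 segment(s) drawn

Start position: (3, -8)
Final position: (-1.979, 4.021)
Distance = 13.011; >= 1e-6 -> NOT closed

Answer: no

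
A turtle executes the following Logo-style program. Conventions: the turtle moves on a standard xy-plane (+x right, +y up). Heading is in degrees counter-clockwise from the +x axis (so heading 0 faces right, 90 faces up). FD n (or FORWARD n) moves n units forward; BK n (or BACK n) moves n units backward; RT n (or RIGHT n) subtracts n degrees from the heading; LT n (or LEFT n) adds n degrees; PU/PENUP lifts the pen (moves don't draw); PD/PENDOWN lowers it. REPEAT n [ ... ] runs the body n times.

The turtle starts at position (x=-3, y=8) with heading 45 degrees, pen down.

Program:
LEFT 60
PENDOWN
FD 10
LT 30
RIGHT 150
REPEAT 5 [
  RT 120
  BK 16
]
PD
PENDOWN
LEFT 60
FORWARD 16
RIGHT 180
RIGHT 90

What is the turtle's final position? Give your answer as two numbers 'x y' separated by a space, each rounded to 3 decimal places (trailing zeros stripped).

Answer: -5.588 17.659

Derivation:
Executing turtle program step by step:
Start: pos=(-3,8), heading=45, pen down
LT 60: heading 45 -> 105
PD: pen down
FD 10: (-3,8) -> (-5.588,17.659) [heading=105, draw]
LT 30: heading 105 -> 135
RT 150: heading 135 -> 345
REPEAT 5 [
  -- iteration 1/5 --
  RT 120: heading 345 -> 225
  BK 16: (-5.588,17.659) -> (5.726,28.973) [heading=225, draw]
  -- iteration 2/5 --
  RT 120: heading 225 -> 105
  BK 16: (5.726,28.973) -> (9.867,13.518) [heading=105, draw]
  -- iteration 3/5 --
  RT 120: heading 105 -> 345
  BK 16: (9.867,13.518) -> (-5.588,17.659) [heading=345, draw]
  -- iteration 4/5 --
  RT 120: heading 345 -> 225
  BK 16: (-5.588,17.659) -> (5.726,28.973) [heading=225, draw]
  -- iteration 5/5 --
  RT 120: heading 225 -> 105
  BK 16: (5.726,28.973) -> (9.867,13.518) [heading=105, draw]
]
PD: pen down
PD: pen down
LT 60: heading 105 -> 165
FD 16: (9.867,13.518) -> (-5.588,17.659) [heading=165, draw]
RT 180: heading 165 -> 345
RT 90: heading 345 -> 255
Final: pos=(-5.588,17.659), heading=255, 7 segment(s) drawn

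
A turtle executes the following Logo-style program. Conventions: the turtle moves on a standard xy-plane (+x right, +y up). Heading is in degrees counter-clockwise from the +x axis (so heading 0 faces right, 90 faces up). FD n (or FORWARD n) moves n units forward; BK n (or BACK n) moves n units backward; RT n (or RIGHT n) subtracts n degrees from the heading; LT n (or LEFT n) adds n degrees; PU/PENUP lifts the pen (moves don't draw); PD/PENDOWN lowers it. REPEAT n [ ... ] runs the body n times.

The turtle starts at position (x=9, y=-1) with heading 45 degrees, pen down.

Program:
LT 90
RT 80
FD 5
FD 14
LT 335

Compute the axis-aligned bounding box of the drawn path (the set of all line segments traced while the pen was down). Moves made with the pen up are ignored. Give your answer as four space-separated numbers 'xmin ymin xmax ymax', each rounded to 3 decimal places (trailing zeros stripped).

Executing turtle program step by step:
Start: pos=(9,-1), heading=45, pen down
LT 90: heading 45 -> 135
RT 80: heading 135 -> 55
FD 5: (9,-1) -> (11.868,3.096) [heading=55, draw]
FD 14: (11.868,3.096) -> (19.898,14.564) [heading=55, draw]
LT 335: heading 55 -> 30
Final: pos=(19.898,14.564), heading=30, 2 segment(s) drawn

Segment endpoints: x in {9, 11.868, 19.898}, y in {-1, 3.096, 14.564}
xmin=9, ymin=-1, xmax=19.898, ymax=14.564

Answer: 9 -1 19.898 14.564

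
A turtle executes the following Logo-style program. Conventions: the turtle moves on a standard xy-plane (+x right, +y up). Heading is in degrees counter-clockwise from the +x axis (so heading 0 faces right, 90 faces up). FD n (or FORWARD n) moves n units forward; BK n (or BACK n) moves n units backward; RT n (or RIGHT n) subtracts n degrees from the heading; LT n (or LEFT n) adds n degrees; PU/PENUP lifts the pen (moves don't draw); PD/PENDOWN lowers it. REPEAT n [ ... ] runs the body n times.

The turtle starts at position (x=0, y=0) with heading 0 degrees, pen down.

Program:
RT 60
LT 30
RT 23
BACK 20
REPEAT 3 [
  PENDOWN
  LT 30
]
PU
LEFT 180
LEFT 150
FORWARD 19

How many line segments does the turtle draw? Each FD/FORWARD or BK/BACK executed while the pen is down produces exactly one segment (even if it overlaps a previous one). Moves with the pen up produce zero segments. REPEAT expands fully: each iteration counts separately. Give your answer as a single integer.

Answer: 1

Derivation:
Executing turtle program step by step:
Start: pos=(0,0), heading=0, pen down
RT 60: heading 0 -> 300
LT 30: heading 300 -> 330
RT 23: heading 330 -> 307
BK 20: (0,0) -> (-12.036,15.973) [heading=307, draw]
REPEAT 3 [
  -- iteration 1/3 --
  PD: pen down
  LT 30: heading 307 -> 337
  -- iteration 2/3 --
  PD: pen down
  LT 30: heading 337 -> 7
  -- iteration 3/3 --
  PD: pen down
  LT 30: heading 7 -> 37
]
PU: pen up
LT 180: heading 37 -> 217
LT 150: heading 217 -> 7
FD 19: (-12.036,15.973) -> (6.822,18.288) [heading=7, move]
Final: pos=(6.822,18.288), heading=7, 1 segment(s) drawn
Segments drawn: 1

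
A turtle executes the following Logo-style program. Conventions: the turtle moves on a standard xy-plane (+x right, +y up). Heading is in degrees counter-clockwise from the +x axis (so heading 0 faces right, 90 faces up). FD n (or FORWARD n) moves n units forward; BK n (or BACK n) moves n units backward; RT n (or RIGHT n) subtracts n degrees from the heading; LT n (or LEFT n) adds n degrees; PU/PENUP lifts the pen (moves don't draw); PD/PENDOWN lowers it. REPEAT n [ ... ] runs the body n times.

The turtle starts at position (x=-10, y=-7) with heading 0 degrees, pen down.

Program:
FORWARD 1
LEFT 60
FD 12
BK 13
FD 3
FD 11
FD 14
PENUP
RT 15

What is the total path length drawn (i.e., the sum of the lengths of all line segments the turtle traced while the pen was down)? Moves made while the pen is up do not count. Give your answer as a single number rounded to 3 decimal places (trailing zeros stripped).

Answer: 54

Derivation:
Executing turtle program step by step:
Start: pos=(-10,-7), heading=0, pen down
FD 1: (-10,-7) -> (-9,-7) [heading=0, draw]
LT 60: heading 0 -> 60
FD 12: (-9,-7) -> (-3,3.392) [heading=60, draw]
BK 13: (-3,3.392) -> (-9.5,-7.866) [heading=60, draw]
FD 3: (-9.5,-7.866) -> (-8,-5.268) [heading=60, draw]
FD 11: (-8,-5.268) -> (-2.5,4.258) [heading=60, draw]
FD 14: (-2.5,4.258) -> (4.5,16.383) [heading=60, draw]
PU: pen up
RT 15: heading 60 -> 45
Final: pos=(4.5,16.383), heading=45, 6 segment(s) drawn

Segment lengths:
  seg 1: (-10,-7) -> (-9,-7), length = 1
  seg 2: (-9,-7) -> (-3,3.392), length = 12
  seg 3: (-3,3.392) -> (-9.5,-7.866), length = 13
  seg 4: (-9.5,-7.866) -> (-8,-5.268), length = 3
  seg 5: (-8,-5.268) -> (-2.5,4.258), length = 11
  seg 6: (-2.5,4.258) -> (4.5,16.383), length = 14
Total = 54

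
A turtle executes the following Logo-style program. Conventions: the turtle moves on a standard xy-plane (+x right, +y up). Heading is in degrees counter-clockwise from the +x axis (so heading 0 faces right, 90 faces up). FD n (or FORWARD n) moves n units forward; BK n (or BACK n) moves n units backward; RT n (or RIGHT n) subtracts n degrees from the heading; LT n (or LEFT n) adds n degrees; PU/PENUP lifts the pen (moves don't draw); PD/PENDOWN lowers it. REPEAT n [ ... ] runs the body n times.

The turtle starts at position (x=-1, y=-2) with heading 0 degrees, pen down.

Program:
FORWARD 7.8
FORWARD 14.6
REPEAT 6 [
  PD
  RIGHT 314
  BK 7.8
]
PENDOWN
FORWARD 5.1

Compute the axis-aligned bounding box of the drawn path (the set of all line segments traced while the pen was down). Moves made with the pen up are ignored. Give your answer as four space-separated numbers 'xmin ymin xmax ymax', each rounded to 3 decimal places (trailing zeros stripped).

Executing turtle program step by step:
Start: pos=(-1,-2), heading=0, pen down
FD 7.8: (-1,-2) -> (6.8,-2) [heading=0, draw]
FD 14.6: (6.8,-2) -> (21.4,-2) [heading=0, draw]
REPEAT 6 [
  -- iteration 1/6 --
  PD: pen down
  RT 314: heading 0 -> 46
  BK 7.8: (21.4,-2) -> (15.982,-7.611) [heading=46, draw]
  -- iteration 2/6 --
  PD: pen down
  RT 314: heading 46 -> 92
  BK 7.8: (15.982,-7.611) -> (16.254,-15.406) [heading=92, draw]
  -- iteration 3/6 --
  PD: pen down
  RT 314: heading 92 -> 138
  BK 7.8: (16.254,-15.406) -> (22.05,-20.625) [heading=138, draw]
  -- iteration 4/6 --
  PD: pen down
  RT 314: heading 138 -> 184
  BK 7.8: (22.05,-20.625) -> (29.831,-20.081) [heading=184, draw]
  -- iteration 5/6 --
  PD: pen down
  RT 314: heading 184 -> 230
  BK 7.8: (29.831,-20.081) -> (34.845,-14.106) [heading=230, draw]
  -- iteration 6/6 --
  PD: pen down
  RT 314: heading 230 -> 276
  BK 7.8: (34.845,-14.106) -> (34.03,-6.349) [heading=276, draw]
]
PD: pen down
FD 5.1: (34.03,-6.349) -> (34.563,-11.421) [heading=276, draw]
Final: pos=(34.563,-11.421), heading=276, 9 segment(s) drawn

Segment endpoints: x in {-1, 6.8, 15.982, 16.254, 21.4, 22.05, 29.831, 34.03, 34.563, 34.845}, y in {-20.625, -20.081, -15.406, -14.106, -11.421, -7.611, -6.349, -2}
xmin=-1, ymin=-20.625, xmax=34.845, ymax=-2

Answer: -1 -20.625 34.845 -2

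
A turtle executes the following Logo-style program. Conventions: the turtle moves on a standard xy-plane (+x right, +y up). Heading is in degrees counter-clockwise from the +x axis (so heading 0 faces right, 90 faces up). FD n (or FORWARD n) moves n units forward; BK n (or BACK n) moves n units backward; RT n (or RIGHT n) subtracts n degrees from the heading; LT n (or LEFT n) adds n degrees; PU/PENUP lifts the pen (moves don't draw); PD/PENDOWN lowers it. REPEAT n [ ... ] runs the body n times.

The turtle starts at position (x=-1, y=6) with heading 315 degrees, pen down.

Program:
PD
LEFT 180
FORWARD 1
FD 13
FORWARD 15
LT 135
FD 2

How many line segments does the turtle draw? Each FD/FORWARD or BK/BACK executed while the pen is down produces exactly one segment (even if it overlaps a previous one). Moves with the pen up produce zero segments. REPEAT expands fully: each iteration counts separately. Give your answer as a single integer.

Executing turtle program step by step:
Start: pos=(-1,6), heading=315, pen down
PD: pen down
LT 180: heading 315 -> 135
FD 1: (-1,6) -> (-1.707,6.707) [heading=135, draw]
FD 13: (-1.707,6.707) -> (-10.899,15.899) [heading=135, draw]
FD 15: (-10.899,15.899) -> (-21.506,26.506) [heading=135, draw]
LT 135: heading 135 -> 270
FD 2: (-21.506,26.506) -> (-21.506,24.506) [heading=270, draw]
Final: pos=(-21.506,24.506), heading=270, 4 segment(s) drawn
Segments drawn: 4

Answer: 4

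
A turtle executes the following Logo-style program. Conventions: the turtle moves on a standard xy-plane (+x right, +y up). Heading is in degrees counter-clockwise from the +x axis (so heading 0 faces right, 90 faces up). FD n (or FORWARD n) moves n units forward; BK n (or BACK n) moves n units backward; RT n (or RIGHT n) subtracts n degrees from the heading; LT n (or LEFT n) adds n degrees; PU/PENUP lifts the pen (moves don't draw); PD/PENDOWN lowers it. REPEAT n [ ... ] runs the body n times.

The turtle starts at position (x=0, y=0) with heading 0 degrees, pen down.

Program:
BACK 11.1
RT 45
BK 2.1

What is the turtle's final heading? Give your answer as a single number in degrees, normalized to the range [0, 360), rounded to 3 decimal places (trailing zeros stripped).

Executing turtle program step by step:
Start: pos=(0,0), heading=0, pen down
BK 11.1: (0,0) -> (-11.1,0) [heading=0, draw]
RT 45: heading 0 -> 315
BK 2.1: (-11.1,0) -> (-12.585,1.485) [heading=315, draw]
Final: pos=(-12.585,1.485), heading=315, 2 segment(s) drawn

Answer: 315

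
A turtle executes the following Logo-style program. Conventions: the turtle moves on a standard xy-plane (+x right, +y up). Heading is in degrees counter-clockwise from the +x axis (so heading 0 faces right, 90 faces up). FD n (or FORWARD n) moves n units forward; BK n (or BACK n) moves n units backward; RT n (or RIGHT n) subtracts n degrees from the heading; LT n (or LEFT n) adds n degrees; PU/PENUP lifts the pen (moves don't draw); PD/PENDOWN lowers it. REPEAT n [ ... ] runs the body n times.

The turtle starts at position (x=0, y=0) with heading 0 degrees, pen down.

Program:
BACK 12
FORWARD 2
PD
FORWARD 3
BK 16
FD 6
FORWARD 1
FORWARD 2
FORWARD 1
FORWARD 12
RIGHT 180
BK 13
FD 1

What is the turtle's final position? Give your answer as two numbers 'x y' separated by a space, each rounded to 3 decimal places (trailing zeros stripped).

Answer: 11 0

Derivation:
Executing turtle program step by step:
Start: pos=(0,0), heading=0, pen down
BK 12: (0,0) -> (-12,0) [heading=0, draw]
FD 2: (-12,0) -> (-10,0) [heading=0, draw]
PD: pen down
FD 3: (-10,0) -> (-7,0) [heading=0, draw]
BK 16: (-7,0) -> (-23,0) [heading=0, draw]
FD 6: (-23,0) -> (-17,0) [heading=0, draw]
FD 1: (-17,0) -> (-16,0) [heading=0, draw]
FD 2: (-16,0) -> (-14,0) [heading=0, draw]
FD 1: (-14,0) -> (-13,0) [heading=0, draw]
FD 12: (-13,0) -> (-1,0) [heading=0, draw]
RT 180: heading 0 -> 180
BK 13: (-1,0) -> (12,0) [heading=180, draw]
FD 1: (12,0) -> (11,0) [heading=180, draw]
Final: pos=(11,0), heading=180, 11 segment(s) drawn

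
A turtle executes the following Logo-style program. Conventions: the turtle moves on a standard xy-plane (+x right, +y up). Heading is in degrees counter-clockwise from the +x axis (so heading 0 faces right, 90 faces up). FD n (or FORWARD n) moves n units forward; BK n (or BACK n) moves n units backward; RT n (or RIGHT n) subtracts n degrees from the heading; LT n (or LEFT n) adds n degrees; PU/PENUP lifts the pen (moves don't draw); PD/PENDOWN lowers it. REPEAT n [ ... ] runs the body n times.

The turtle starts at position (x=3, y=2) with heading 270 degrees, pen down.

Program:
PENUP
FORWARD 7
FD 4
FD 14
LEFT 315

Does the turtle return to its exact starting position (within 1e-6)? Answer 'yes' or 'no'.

Answer: no

Derivation:
Executing turtle program step by step:
Start: pos=(3,2), heading=270, pen down
PU: pen up
FD 7: (3,2) -> (3,-5) [heading=270, move]
FD 4: (3,-5) -> (3,-9) [heading=270, move]
FD 14: (3,-9) -> (3,-23) [heading=270, move]
LT 315: heading 270 -> 225
Final: pos=(3,-23), heading=225, 0 segment(s) drawn

Start position: (3, 2)
Final position: (3, -23)
Distance = 25; >= 1e-6 -> NOT closed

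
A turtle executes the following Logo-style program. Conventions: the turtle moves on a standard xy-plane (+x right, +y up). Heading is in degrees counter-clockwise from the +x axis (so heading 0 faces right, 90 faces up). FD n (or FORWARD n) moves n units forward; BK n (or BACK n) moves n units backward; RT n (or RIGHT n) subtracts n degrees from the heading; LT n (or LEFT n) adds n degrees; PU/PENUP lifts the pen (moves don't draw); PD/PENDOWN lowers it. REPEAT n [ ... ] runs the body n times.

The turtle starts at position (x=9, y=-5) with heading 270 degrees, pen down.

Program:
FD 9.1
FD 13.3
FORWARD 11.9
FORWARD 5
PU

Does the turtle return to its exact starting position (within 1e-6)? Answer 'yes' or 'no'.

Answer: no

Derivation:
Executing turtle program step by step:
Start: pos=(9,-5), heading=270, pen down
FD 9.1: (9,-5) -> (9,-14.1) [heading=270, draw]
FD 13.3: (9,-14.1) -> (9,-27.4) [heading=270, draw]
FD 11.9: (9,-27.4) -> (9,-39.3) [heading=270, draw]
FD 5: (9,-39.3) -> (9,-44.3) [heading=270, draw]
PU: pen up
Final: pos=(9,-44.3), heading=270, 4 segment(s) drawn

Start position: (9, -5)
Final position: (9, -44.3)
Distance = 39.3; >= 1e-6 -> NOT closed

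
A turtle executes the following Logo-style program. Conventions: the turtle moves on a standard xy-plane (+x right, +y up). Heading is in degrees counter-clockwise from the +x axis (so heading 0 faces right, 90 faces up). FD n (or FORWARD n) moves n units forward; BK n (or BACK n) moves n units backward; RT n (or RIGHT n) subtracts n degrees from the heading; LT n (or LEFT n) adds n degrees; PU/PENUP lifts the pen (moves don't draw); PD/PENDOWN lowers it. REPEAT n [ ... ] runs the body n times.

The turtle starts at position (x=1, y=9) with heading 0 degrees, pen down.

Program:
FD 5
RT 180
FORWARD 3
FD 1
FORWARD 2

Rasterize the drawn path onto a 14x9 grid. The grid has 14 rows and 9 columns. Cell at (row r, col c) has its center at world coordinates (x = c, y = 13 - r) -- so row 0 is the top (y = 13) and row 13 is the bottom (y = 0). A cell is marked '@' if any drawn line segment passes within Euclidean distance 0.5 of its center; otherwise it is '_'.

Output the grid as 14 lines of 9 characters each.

Answer: _________
_________
_________
_________
@@@@@@@__
_________
_________
_________
_________
_________
_________
_________
_________
_________

Derivation:
Segment 0: (1,9) -> (6,9)
Segment 1: (6,9) -> (3,9)
Segment 2: (3,9) -> (2,9)
Segment 3: (2,9) -> (0,9)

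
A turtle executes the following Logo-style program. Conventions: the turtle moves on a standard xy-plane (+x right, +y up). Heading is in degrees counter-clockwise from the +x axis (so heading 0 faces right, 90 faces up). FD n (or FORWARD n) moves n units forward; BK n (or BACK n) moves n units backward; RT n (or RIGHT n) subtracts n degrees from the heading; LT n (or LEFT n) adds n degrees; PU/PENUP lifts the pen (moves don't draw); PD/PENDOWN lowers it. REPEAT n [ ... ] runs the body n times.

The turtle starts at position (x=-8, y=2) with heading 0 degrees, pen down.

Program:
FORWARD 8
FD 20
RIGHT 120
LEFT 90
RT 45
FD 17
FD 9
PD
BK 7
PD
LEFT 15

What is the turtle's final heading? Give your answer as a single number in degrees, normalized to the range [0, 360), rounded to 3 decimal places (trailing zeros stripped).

Answer: 300

Derivation:
Executing turtle program step by step:
Start: pos=(-8,2), heading=0, pen down
FD 8: (-8,2) -> (0,2) [heading=0, draw]
FD 20: (0,2) -> (20,2) [heading=0, draw]
RT 120: heading 0 -> 240
LT 90: heading 240 -> 330
RT 45: heading 330 -> 285
FD 17: (20,2) -> (24.4,-14.421) [heading=285, draw]
FD 9: (24.4,-14.421) -> (26.729,-23.114) [heading=285, draw]
PD: pen down
BK 7: (26.729,-23.114) -> (24.918,-16.353) [heading=285, draw]
PD: pen down
LT 15: heading 285 -> 300
Final: pos=(24.918,-16.353), heading=300, 5 segment(s) drawn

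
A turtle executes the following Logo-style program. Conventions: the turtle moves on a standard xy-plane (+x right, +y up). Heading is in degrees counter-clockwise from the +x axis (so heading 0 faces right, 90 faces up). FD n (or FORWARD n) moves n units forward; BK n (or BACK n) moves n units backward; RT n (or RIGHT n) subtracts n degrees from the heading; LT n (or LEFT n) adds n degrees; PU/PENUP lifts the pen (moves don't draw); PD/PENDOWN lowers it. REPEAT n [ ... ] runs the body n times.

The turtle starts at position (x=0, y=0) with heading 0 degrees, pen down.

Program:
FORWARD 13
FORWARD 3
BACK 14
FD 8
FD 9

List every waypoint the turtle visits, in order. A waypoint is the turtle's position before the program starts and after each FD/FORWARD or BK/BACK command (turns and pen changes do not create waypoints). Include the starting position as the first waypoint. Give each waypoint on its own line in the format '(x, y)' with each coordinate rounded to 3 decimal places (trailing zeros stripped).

Answer: (0, 0)
(13, 0)
(16, 0)
(2, 0)
(10, 0)
(19, 0)

Derivation:
Executing turtle program step by step:
Start: pos=(0,0), heading=0, pen down
FD 13: (0,0) -> (13,0) [heading=0, draw]
FD 3: (13,0) -> (16,0) [heading=0, draw]
BK 14: (16,0) -> (2,0) [heading=0, draw]
FD 8: (2,0) -> (10,0) [heading=0, draw]
FD 9: (10,0) -> (19,0) [heading=0, draw]
Final: pos=(19,0), heading=0, 5 segment(s) drawn
Waypoints (6 total):
(0, 0)
(13, 0)
(16, 0)
(2, 0)
(10, 0)
(19, 0)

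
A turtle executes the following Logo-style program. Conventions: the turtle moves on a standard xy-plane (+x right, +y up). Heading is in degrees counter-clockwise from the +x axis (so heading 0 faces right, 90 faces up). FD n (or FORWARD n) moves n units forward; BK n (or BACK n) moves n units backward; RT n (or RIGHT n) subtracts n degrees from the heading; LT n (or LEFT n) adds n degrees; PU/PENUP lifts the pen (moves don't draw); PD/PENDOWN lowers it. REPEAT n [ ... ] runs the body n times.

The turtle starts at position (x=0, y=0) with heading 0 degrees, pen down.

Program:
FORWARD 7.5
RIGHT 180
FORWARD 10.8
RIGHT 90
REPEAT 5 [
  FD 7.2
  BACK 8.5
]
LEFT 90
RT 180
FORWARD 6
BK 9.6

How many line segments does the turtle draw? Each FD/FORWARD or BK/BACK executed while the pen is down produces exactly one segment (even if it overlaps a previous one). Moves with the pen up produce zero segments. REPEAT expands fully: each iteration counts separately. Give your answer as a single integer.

Executing turtle program step by step:
Start: pos=(0,0), heading=0, pen down
FD 7.5: (0,0) -> (7.5,0) [heading=0, draw]
RT 180: heading 0 -> 180
FD 10.8: (7.5,0) -> (-3.3,0) [heading=180, draw]
RT 90: heading 180 -> 90
REPEAT 5 [
  -- iteration 1/5 --
  FD 7.2: (-3.3,0) -> (-3.3,7.2) [heading=90, draw]
  BK 8.5: (-3.3,7.2) -> (-3.3,-1.3) [heading=90, draw]
  -- iteration 2/5 --
  FD 7.2: (-3.3,-1.3) -> (-3.3,5.9) [heading=90, draw]
  BK 8.5: (-3.3,5.9) -> (-3.3,-2.6) [heading=90, draw]
  -- iteration 3/5 --
  FD 7.2: (-3.3,-2.6) -> (-3.3,4.6) [heading=90, draw]
  BK 8.5: (-3.3,4.6) -> (-3.3,-3.9) [heading=90, draw]
  -- iteration 4/5 --
  FD 7.2: (-3.3,-3.9) -> (-3.3,3.3) [heading=90, draw]
  BK 8.5: (-3.3,3.3) -> (-3.3,-5.2) [heading=90, draw]
  -- iteration 5/5 --
  FD 7.2: (-3.3,-5.2) -> (-3.3,2) [heading=90, draw]
  BK 8.5: (-3.3,2) -> (-3.3,-6.5) [heading=90, draw]
]
LT 90: heading 90 -> 180
RT 180: heading 180 -> 0
FD 6: (-3.3,-6.5) -> (2.7,-6.5) [heading=0, draw]
BK 9.6: (2.7,-6.5) -> (-6.9,-6.5) [heading=0, draw]
Final: pos=(-6.9,-6.5), heading=0, 14 segment(s) drawn
Segments drawn: 14

Answer: 14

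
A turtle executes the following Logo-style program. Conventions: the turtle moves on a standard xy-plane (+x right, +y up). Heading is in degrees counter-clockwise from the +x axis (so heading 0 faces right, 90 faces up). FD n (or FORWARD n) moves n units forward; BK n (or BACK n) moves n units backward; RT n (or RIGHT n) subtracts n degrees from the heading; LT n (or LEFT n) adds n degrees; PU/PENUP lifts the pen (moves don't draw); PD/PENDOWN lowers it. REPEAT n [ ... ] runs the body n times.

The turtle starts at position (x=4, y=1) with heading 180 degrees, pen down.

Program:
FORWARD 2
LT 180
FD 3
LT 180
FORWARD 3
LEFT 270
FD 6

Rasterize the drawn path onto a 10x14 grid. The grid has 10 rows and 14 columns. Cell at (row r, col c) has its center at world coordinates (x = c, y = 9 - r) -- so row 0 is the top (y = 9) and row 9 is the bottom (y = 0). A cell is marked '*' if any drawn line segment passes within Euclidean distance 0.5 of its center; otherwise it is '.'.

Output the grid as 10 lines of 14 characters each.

Segment 0: (4,1) -> (2,1)
Segment 1: (2,1) -> (5,1)
Segment 2: (5,1) -> (2,1)
Segment 3: (2,1) -> (2,7)

Answer: ..............
..............
..*...........
..*...........
..*...........
..*...........
..*...........
..*...........
..****........
..............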